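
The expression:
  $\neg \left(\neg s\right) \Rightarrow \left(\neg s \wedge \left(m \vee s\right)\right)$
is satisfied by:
  {s: False}


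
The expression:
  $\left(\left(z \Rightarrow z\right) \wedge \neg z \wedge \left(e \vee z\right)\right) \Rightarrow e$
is always true.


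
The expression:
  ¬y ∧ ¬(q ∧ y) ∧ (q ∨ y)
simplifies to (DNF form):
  q ∧ ¬y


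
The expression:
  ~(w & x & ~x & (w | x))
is always true.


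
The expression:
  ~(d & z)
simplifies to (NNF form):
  ~d | ~z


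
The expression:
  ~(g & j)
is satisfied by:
  {g: False, j: False}
  {j: True, g: False}
  {g: True, j: False}


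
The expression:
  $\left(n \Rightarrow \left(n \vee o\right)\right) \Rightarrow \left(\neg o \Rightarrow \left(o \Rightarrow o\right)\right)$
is always true.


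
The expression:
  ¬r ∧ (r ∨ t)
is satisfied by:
  {t: True, r: False}


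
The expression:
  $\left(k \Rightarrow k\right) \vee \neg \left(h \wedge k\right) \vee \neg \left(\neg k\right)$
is always true.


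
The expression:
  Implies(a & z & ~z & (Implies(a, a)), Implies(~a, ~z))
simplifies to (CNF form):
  True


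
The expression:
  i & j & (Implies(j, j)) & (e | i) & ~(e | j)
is never true.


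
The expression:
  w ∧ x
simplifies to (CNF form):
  w ∧ x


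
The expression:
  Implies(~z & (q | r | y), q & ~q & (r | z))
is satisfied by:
  {z: True, q: False, y: False, r: False}
  {r: True, z: True, q: False, y: False}
  {z: True, y: True, q: False, r: False}
  {r: True, z: True, y: True, q: False}
  {z: True, q: True, y: False, r: False}
  {z: True, r: True, q: True, y: False}
  {z: True, y: True, q: True, r: False}
  {r: True, z: True, y: True, q: True}
  {r: False, q: False, y: False, z: False}


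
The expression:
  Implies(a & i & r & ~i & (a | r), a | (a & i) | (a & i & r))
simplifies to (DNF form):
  True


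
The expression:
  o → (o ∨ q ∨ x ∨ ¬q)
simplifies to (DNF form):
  True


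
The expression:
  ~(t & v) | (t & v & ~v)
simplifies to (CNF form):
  ~t | ~v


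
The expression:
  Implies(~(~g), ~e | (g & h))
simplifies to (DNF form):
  h | ~e | ~g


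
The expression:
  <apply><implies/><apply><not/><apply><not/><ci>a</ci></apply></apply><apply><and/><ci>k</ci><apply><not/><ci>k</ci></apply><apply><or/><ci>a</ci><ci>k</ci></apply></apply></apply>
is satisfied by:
  {a: False}


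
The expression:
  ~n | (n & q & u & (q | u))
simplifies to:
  ~n | (q & u)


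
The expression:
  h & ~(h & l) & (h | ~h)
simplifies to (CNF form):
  h & ~l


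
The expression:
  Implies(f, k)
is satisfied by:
  {k: True, f: False}
  {f: False, k: False}
  {f: True, k: True}


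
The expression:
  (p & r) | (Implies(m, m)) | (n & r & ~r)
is always true.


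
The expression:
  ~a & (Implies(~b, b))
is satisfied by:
  {b: True, a: False}


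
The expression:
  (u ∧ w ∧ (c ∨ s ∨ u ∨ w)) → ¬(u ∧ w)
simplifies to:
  ¬u ∨ ¬w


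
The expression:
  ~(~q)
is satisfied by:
  {q: True}


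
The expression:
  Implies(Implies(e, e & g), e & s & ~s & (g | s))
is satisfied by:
  {e: True, g: False}


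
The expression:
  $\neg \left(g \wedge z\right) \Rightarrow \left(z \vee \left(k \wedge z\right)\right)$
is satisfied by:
  {z: True}


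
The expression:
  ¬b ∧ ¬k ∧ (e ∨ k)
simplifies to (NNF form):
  e ∧ ¬b ∧ ¬k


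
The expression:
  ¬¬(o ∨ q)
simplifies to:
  o ∨ q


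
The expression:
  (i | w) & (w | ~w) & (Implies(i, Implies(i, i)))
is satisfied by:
  {i: True, w: True}
  {i: True, w: False}
  {w: True, i: False}


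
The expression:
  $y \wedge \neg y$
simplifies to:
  $\text{False}$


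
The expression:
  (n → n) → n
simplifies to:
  n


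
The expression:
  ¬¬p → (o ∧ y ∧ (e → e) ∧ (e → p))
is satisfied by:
  {o: True, y: True, p: False}
  {o: True, y: False, p: False}
  {y: True, o: False, p: False}
  {o: False, y: False, p: False}
  {o: True, p: True, y: True}


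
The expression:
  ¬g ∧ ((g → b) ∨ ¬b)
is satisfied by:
  {g: False}


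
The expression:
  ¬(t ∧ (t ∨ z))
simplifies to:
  ¬t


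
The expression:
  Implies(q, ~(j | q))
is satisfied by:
  {q: False}


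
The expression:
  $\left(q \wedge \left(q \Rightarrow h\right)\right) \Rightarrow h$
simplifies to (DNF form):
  $\text{True}$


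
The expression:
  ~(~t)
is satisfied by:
  {t: True}


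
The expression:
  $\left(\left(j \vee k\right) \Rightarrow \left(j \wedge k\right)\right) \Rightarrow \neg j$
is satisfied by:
  {k: False, j: False}
  {j: True, k: False}
  {k: True, j: False}


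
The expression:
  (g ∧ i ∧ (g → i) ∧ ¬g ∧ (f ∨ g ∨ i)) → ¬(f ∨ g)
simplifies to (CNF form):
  True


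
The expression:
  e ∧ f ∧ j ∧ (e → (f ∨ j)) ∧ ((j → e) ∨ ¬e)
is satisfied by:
  {j: True, e: True, f: True}


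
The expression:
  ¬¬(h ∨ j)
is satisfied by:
  {h: True, j: True}
  {h: True, j: False}
  {j: True, h: False}


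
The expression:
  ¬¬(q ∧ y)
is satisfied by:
  {y: True, q: True}


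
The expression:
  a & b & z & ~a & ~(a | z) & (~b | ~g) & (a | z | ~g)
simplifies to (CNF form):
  False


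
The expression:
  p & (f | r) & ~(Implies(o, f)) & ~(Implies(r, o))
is never true.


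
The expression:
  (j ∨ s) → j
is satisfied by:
  {j: True, s: False}
  {s: False, j: False}
  {s: True, j: True}


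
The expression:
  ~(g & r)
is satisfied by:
  {g: False, r: False}
  {r: True, g: False}
  {g: True, r: False}


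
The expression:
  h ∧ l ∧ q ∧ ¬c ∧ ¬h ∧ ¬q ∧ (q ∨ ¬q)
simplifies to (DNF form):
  False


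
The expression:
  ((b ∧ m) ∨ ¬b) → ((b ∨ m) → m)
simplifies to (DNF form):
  True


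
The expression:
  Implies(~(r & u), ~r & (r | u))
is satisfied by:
  {u: True}


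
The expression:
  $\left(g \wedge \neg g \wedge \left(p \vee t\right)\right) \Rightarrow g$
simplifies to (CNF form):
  $\text{True}$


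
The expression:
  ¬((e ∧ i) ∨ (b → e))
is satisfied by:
  {b: True, e: False}


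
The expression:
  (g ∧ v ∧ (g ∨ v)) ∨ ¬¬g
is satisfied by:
  {g: True}


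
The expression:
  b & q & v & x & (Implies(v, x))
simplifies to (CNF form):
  b & q & v & x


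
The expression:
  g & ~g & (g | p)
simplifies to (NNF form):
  False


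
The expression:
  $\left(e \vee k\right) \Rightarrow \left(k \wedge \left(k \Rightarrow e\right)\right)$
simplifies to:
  $\left(e \wedge k\right) \vee \left(\neg e \wedge \neg k\right)$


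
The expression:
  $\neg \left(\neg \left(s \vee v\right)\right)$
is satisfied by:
  {v: True, s: True}
  {v: True, s: False}
  {s: True, v: False}


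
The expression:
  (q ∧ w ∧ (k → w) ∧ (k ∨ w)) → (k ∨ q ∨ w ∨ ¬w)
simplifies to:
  True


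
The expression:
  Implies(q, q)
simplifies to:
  True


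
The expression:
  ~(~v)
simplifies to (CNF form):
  v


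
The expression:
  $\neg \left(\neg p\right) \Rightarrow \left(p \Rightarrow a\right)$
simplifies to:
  $a \vee \neg p$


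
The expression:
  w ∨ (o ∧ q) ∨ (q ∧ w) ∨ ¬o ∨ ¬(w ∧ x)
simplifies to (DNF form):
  True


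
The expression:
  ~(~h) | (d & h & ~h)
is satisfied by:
  {h: True}


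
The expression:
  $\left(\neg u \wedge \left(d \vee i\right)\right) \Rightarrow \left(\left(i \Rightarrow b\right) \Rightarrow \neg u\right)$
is always true.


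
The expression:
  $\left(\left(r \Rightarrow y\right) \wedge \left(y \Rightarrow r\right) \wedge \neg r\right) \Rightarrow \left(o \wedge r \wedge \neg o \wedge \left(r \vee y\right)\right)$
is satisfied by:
  {r: True, y: True}
  {r: True, y: False}
  {y: True, r: False}


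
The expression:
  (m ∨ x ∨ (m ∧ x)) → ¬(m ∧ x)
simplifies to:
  ¬m ∨ ¬x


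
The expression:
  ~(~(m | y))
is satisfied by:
  {y: True, m: True}
  {y: True, m: False}
  {m: True, y: False}


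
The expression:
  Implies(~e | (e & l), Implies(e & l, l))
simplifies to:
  True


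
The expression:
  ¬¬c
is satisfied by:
  {c: True}


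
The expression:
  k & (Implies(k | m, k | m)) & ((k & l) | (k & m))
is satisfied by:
  {m: True, l: True, k: True}
  {m: True, k: True, l: False}
  {l: True, k: True, m: False}


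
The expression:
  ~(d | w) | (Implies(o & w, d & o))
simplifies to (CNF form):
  d | ~o | ~w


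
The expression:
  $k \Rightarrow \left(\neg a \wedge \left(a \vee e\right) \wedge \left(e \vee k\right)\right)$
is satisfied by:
  {e: True, k: False, a: False}
  {e: False, k: False, a: False}
  {a: True, e: True, k: False}
  {a: True, e: False, k: False}
  {k: True, e: True, a: False}


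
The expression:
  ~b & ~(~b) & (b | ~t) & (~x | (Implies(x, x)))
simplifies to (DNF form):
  False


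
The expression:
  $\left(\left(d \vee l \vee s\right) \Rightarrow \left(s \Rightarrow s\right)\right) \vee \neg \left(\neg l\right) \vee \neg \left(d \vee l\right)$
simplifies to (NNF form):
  $\text{True}$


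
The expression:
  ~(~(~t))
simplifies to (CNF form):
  ~t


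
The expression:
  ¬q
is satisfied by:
  {q: False}


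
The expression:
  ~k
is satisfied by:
  {k: False}


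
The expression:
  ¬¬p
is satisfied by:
  {p: True}


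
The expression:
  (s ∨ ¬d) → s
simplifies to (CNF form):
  d ∨ s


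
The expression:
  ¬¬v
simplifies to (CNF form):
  v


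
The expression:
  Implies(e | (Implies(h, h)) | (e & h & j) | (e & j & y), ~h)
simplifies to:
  ~h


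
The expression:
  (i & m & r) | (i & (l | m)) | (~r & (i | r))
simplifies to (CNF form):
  i & (l | m | ~r)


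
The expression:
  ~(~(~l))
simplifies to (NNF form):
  ~l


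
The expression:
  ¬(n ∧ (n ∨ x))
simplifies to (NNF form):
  ¬n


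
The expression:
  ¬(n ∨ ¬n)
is never true.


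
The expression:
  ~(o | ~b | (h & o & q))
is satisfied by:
  {b: True, o: False}


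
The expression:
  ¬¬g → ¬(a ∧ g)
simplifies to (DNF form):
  ¬a ∨ ¬g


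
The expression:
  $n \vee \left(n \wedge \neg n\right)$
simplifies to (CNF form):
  $n$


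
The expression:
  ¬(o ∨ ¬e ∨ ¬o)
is never true.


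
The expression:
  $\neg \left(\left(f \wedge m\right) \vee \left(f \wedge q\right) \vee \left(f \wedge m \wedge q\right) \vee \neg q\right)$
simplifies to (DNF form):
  $q \wedge \neg f$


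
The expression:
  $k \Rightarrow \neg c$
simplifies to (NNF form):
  $\neg c \vee \neg k$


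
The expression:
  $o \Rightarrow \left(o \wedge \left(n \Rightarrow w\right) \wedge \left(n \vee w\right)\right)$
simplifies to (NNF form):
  $w \vee \neg o$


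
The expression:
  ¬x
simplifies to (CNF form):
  ¬x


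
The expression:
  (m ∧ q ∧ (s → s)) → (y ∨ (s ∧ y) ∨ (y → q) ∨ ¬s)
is always true.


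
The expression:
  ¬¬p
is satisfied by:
  {p: True}


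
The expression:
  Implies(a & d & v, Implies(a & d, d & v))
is always true.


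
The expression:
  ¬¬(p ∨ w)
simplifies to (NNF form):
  p ∨ w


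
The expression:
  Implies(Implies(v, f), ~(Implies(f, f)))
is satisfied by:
  {v: True, f: False}


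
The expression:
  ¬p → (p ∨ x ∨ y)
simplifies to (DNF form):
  p ∨ x ∨ y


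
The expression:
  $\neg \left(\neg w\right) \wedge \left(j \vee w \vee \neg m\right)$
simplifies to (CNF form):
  $w$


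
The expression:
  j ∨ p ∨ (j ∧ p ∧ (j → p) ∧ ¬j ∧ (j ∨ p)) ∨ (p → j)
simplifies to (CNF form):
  True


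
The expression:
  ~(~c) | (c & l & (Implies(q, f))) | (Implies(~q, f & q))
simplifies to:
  c | q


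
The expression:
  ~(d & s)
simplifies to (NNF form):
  ~d | ~s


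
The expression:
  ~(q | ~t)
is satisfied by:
  {t: True, q: False}


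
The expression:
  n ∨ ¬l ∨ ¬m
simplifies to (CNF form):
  n ∨ ¬l ∨ ¬m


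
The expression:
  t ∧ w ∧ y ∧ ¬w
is never true.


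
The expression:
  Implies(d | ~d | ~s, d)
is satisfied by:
  {d: True}


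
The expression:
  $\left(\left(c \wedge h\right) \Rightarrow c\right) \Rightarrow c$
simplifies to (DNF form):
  $c$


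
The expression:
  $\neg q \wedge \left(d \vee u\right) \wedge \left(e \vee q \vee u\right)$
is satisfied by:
  {d: True, u: True, e: True, q: False}
  {d: True, u: True, q: False, e: False}
  {u: True, e: True, q: False, d: False}
  {u: True, q: False, e: False, d: False}
  {d: True, e: True, q: False, u: False}


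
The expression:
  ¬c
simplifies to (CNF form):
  ¬c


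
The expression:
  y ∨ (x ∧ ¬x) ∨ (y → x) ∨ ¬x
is always true.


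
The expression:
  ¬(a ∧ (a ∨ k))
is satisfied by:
  {a: False}


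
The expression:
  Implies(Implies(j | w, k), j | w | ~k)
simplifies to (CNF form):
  j | w | ~k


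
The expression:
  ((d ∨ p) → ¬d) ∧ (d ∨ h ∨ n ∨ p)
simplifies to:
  ¬d ∧ (h ∨ n ∨ p)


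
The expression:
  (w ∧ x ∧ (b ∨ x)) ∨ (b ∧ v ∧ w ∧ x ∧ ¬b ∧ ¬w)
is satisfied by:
  {w: True, x: True}


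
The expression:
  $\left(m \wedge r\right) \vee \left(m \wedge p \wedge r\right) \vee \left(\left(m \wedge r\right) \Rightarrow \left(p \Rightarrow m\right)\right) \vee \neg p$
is always true.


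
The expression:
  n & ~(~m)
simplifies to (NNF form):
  m & n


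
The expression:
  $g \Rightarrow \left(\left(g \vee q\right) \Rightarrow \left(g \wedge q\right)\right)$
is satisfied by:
  {q: True, g: False}
  {g: False, q: False}
  {g: True, q: True}


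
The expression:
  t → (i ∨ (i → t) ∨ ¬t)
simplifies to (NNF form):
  True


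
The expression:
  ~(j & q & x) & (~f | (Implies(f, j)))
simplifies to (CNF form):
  (j | ~f) & (j | ~j) & (j | ~f | ~q) & (j | ~f | ~x) & (j | ~j | ~q) & (j | ~j | ~x) & (~f | ~q | ~x) & (~j | ~q | ~x)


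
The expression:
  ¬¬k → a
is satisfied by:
  {a: True, k: False}
  {k: False, a: False}
  {k: True, a: True}


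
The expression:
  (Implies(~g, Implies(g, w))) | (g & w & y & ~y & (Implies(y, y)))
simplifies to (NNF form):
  True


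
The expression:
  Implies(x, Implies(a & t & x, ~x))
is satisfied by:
  {x: False, t: False, a: False}
  {a: True, x: False, t: False}
  {t: True, x: False, a: False}
  {a: True, t: True, x: False}
  {x: True, a: False, t: False}
  {a: True, x: True, t: False}
  {t: True, x: True, a: False}


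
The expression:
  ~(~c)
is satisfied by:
  {c: True}


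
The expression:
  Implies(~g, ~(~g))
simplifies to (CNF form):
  g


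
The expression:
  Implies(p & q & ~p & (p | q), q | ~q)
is always true.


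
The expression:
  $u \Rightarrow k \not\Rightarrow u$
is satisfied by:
  {u: False}


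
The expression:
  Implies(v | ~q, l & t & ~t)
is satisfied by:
  {q: True, v: False}


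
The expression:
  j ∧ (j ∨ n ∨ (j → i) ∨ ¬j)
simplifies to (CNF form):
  j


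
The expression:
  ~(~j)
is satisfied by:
  {j: True}


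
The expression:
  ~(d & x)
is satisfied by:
  {d: False, x: False}
  {x: True, d: False}
  {d: True, x: False}


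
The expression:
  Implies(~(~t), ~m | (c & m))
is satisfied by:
  {c: True, m: False, t: False}
  {m: False, t: False, c: False}
  {c: True, t: True, m: False}
  {t: True, m: False, c: False}
  {c: True, m: True, t: False}
  {m: True, c: False, t: False}
  {c: True, t: True, m: True}


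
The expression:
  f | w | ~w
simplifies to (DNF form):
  True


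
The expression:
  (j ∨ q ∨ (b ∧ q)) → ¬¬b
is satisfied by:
  {b: True, q: False, j: False}
  {j: True, b: True, q: False}
  {b: True, q: True, j: False}
  {j: True, b: True, q: True}
  {j: False, q: False, b: False}


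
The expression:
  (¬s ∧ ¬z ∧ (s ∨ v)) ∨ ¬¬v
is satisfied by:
  {v: True}


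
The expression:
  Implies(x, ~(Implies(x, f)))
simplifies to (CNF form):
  ~f | ~x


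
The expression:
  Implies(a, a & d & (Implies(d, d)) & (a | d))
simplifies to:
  d | ~a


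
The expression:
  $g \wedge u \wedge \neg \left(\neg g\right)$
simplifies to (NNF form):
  $g \wedge u$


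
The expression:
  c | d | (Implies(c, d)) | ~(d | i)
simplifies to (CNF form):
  True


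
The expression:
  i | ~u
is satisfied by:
  {i: True, u: False}
  {u: False, i: False}
  {u: True, i: True}


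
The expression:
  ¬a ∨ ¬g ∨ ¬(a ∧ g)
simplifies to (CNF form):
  ¬a ∨ ¬g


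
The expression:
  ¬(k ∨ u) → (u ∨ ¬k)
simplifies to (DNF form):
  True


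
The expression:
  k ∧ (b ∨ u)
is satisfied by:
  {b: True, u: True, k: True}
  {b: True, k: True, u: False}
  {u: True, k: True, b: False}


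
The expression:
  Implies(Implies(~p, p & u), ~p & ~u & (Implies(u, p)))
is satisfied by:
  {p: False}


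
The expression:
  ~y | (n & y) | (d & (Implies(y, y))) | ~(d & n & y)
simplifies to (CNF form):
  True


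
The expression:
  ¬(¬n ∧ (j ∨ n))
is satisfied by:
  {n: True, j: False}
  {j: False, n: False}
  {j: True, n: True}


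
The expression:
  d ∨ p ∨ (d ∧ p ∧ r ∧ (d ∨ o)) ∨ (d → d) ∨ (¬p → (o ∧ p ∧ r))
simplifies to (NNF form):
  True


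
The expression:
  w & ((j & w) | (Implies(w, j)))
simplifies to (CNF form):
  j & w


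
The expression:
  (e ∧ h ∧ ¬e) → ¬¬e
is always true.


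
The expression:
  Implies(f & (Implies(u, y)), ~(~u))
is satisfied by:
  {u: True, f: False}
  {f: False, u: False}
  {f: True, u: True}


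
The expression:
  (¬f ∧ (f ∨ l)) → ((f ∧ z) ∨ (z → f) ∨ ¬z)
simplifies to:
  f ∨ ¬l ∨ ¬z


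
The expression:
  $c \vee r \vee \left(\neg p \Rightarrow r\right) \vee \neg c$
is always true.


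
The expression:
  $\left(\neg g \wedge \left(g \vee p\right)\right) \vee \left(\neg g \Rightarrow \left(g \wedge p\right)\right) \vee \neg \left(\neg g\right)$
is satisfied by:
  {g: True, p: True}
  {g: True, p: False}
  {p: True, g: False}


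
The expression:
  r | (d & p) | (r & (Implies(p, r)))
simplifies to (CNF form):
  (d | r) & (p | r)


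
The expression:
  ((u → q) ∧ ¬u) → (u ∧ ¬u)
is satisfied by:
  {u: True}


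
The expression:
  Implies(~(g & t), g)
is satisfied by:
  {g: True}


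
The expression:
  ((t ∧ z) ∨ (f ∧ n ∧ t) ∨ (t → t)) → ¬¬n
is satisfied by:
  {n: True}


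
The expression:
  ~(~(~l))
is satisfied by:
  {l: False}


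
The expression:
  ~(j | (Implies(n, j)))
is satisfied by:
  {n: True, j: False}


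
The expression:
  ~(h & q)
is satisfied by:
  {h: False, q: False}
  {q: True, h: False}
  {h: True, q: False}


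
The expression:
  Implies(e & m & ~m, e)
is always true.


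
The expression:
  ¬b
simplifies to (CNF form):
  ¬b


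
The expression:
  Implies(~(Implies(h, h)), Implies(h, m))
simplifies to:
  True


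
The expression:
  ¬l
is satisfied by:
  {l: False}


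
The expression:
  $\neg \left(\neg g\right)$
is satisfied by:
  {g: True}


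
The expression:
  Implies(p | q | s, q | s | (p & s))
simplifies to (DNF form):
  q | s | ~p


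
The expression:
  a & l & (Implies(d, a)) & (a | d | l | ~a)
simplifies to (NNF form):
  a & l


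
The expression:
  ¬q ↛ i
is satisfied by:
  {i: True, q: False}
  {q: False, i: False}
  {q: True, i: True}


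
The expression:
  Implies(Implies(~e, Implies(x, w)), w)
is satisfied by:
  {w: True, x: True, e: False}
  {w: True, x: False, e: False}
  {e: True, w: True, x: True}
  {e: True, w: True, x: False}
  {x: True, e: False, w: False}


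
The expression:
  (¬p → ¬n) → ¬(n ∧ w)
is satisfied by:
  {w: False, p: False, n: False}
  {n: True, w: False, p: False}
  {p: True, w: False, n: False}
  {n: True, p: True, w: False}
  {w: True, n: False, p: False}
  {n: True, w: True, p: False}
  {p: True, w: True, n: False}


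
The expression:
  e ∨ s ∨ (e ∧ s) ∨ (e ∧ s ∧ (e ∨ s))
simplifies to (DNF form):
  e ∨ s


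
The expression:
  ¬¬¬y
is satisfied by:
  {y: False}


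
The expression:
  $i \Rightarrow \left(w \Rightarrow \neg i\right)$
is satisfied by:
  {w: False, i: False}
  {i: True, w: False}
  {w: True, i: False}


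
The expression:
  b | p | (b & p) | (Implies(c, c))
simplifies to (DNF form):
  True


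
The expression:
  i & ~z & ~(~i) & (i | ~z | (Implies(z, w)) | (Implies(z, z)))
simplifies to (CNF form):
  i & ~z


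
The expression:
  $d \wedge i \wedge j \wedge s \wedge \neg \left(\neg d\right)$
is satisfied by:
  {i: True, j: True, s: True, d: True}


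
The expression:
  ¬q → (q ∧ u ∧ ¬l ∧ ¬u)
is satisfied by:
  {q: True}


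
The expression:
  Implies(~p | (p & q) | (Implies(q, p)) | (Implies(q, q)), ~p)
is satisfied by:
  {p: False}


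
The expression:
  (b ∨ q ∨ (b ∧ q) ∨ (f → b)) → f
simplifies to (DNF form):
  f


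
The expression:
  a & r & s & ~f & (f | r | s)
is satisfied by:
  {r: True, a: True, s: True, f: False}


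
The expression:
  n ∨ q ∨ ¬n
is always true.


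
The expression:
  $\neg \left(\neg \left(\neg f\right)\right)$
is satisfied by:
  {f: False}


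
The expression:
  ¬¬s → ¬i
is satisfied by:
  {s: False, i: False}
  {i: True, s: False}
  {s: True, i: False}


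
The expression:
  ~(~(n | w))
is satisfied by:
  {n: True, w: True}
  {n: True, w: False}
  {w: True, n: False}


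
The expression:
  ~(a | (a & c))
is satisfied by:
  {a: False}


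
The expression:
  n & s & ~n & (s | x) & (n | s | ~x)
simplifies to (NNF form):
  False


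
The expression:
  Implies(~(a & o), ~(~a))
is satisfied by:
  {a: True}


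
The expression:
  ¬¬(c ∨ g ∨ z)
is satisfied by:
  {z: True, c: True, g: True}
  {z: True, c: True, g: False}
  {z: True, g: True, c: False}
  {z: True, g: False, c: False}
  {c: True, g: True, z: False}
  {c: True, g: False, z: False}
  {g: True, c: False, z: False}


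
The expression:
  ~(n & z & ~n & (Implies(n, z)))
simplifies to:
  True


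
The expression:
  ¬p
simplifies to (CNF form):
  ¬p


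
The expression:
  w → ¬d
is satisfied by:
  {w: False, d: False}
  {d: True, w: False}
  {w: True, d: False}


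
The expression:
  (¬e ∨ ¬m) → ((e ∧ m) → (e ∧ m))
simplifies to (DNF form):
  True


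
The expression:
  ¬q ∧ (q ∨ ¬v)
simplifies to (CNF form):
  ¬q ∧ ¬v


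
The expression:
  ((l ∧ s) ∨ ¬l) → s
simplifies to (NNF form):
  l ∨ s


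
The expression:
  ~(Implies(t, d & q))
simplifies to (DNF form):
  (t & ~d) | (t & ~q)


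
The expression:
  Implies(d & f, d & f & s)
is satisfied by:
  {s: True, d: False, f: False}
  {s: False, d: False, f: False}
  {f: True, s: True, d: False}
  {f: True, s: False, d: False}
  {d: True, s: True, f: False}
  {d: True, s: False, f: False}
  {d: True, f: True, s: True}


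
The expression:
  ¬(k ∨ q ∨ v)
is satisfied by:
  {q: False, v: False, k: False}


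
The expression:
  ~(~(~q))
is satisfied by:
  {q: False}


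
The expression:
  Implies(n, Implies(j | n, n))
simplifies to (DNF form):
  True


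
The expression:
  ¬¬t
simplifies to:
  t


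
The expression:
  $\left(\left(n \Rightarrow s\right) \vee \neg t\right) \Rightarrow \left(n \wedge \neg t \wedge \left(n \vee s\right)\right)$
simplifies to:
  $n \wedge \left(\neg s \vee \neg t\right)$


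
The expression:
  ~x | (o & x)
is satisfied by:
  {o: True, x: False}
  {x: False, o: False}
  {x: True, o: True}


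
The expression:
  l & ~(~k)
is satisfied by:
  {k: True, l: True}


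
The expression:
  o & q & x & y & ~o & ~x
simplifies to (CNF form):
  False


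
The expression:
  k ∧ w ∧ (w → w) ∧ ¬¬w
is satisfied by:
  {w: True, k: True}


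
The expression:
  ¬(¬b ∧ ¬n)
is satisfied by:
  {n: True, b: True}
  {n: True, b: False}
  {b: True, n: False}


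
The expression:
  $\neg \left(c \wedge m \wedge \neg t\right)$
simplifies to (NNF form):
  $t \vee \neg c \vee \neg m$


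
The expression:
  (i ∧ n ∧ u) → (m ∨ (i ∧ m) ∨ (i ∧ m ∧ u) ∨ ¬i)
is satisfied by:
  {m: True, u: False, n: False, i: False}
  {i: False, u: False, m: False, n: False}
  {i: True, m: True, u: False, n: False}
  {i: True, u: False, m: False, n: False}
  {n: True, m: True, i: False, u: False}
  {n: True, i: False, u: False, m: False}
  {n: True, i: True, m: True, u: False}
  {n: True, i: True, u: False, m: False}
  {m: True, u: True, n: False, i: False}
  {u: True, n: False, m: False, i: False}
  {i: True, u: True, m: True, n: False}
  {i: True, u: True, n: False, m: False}
  {m: True, u: True, n: True, i: False}
  {u: True, n: True, i: False, m: False}
  {i: True, u: True, n: True, m: True}


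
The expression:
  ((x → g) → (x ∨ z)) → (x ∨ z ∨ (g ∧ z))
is always true.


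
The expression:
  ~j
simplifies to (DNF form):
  ~j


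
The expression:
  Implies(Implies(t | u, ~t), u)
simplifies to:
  t | u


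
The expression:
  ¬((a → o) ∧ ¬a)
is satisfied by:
  {a: True}


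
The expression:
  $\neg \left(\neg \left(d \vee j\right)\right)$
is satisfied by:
  {d: True, j: True}
  {d: True, j: False}
  {j: True, d: False}


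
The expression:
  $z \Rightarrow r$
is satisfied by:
  {r: True, z: False}
  {z: False, r: False}
  {z: True, r: True}


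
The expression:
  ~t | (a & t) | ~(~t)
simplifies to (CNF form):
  True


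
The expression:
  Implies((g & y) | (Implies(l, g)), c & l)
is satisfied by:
  {c: True, l: True, g: False}
  {l: True, g: False, c: False}
  {c: True, g: True, l: True}


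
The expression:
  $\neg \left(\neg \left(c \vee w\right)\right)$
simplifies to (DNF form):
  $c \vee w$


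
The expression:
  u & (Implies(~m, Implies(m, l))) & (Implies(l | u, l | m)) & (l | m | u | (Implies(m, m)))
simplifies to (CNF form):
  u & (l | m)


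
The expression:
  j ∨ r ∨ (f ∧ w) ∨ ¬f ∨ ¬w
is always true.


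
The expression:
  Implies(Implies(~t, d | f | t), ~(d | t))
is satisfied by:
  {d: False, t: False}


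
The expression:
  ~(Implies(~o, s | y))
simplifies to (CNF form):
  ~o & ~s & ~y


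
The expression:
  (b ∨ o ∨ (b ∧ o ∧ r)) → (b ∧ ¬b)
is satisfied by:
  {o: False, b: False}


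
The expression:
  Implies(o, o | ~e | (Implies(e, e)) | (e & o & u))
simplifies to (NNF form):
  True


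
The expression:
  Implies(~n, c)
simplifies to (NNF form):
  c | n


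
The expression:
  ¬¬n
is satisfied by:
  {n: True}


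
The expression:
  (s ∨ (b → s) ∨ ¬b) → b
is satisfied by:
  {b: True}


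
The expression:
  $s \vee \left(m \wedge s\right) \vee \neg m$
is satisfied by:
  {s: True, m: False}
  {m: False, s: False}
  {m: True, s: True}


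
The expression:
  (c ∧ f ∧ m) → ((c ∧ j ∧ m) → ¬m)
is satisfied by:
  {c: False, m: False, j: False, f: False}
  {f: True, c: False, m: False, j: False}
  {j: True, c: False, m: False, f: False}
  {f: True, j: True, c: False, m: False}
  {m: True, f: False, c: False, j: False}
  {f: True, m: True, c: False, j: False}
  {j: True, m: True, f: False, c: False}
  {f: True, j: True, m: True, c: False}
  {c: True, j: False, m: False, f: False}
  {f: True, c: True, j: False, m: False}
  {j: True, c: True, f: False, m: False}
  {f: True, j: True, c: True, m: False}
  {m: True, c: True, j: False, f: False}
  {f: True, m: True, c: True, j: False}
  {j: True, m: True, c: True, f: False}


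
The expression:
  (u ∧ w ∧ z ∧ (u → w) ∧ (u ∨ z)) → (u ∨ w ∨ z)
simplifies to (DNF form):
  True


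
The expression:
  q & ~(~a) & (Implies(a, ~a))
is never true.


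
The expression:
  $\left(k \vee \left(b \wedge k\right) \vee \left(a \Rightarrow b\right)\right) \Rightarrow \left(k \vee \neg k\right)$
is always true.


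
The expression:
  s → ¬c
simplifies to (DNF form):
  ¬c ∨ ¬s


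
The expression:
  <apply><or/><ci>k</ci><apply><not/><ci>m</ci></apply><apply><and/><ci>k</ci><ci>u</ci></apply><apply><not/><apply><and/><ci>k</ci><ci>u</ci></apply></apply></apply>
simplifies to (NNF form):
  <true/>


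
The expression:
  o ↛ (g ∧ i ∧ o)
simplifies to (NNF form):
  o ∧ (¬g ∨ ¬i)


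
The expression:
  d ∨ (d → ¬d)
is always true.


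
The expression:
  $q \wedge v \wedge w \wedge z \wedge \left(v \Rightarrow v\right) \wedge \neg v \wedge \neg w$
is never true.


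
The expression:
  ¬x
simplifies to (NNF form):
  ¬x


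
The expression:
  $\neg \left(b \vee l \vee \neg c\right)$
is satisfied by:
  {c: True, l: False, b: False}


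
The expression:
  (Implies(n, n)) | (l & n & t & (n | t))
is always true.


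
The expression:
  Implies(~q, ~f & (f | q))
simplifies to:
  q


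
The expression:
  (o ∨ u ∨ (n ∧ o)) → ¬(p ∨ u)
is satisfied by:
  {u: False, p: False, o: False}
  {o: True, u: False, p: False}
  {p: True, u: False, o: False}


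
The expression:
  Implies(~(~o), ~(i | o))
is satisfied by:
  {o: False}


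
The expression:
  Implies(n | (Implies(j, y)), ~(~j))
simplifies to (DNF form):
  j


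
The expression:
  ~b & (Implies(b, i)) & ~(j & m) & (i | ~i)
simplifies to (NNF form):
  ~b & (~j | ~m)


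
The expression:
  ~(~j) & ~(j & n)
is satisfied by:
  {j: True, n: False}


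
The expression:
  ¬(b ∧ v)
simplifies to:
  ¬b ∨ ¬v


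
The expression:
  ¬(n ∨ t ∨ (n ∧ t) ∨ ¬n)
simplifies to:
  False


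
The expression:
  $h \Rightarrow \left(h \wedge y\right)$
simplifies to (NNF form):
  $y \vee \neg h$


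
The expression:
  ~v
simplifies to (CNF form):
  ~v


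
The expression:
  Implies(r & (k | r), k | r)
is always true.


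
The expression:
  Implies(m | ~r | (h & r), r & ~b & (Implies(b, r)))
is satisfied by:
  {r: True, m: False, h: False, b: False}
  {r: True, h: True, m: False, b: False}
  {r: True, m: True, h: False, b: False}
  {r: True, h: True, m: True, b: False}
  {r: True, b: True, m: False, h: False}


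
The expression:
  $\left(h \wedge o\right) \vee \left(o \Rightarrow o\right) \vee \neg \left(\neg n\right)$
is always true.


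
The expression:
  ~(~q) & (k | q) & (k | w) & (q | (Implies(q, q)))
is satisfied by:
  {k: True, w: True, q: True}
  {k: True, q: True, w: False}
  {w: True, q: True, k: False}


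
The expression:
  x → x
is always true.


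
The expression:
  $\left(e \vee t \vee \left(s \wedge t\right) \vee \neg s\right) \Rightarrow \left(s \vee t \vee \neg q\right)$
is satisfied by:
  {t: True, s: True, q: False}
  {t: True, s: False, q: False}
  {s: True, t: False, q: False}
  {t: False, s: False, q: False}
  {t: True, q: True, s: True}
  {t: True, q: True, s: False}
  {q: True, s: True, t: False}


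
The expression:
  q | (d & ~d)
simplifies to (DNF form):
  q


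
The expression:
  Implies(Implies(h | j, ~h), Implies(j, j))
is always true.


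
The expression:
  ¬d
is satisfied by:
  {d: False}


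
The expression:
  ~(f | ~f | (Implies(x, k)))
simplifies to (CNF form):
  False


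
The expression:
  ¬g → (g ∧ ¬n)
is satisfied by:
  {g: True}


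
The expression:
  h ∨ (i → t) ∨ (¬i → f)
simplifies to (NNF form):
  True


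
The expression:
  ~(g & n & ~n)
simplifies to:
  True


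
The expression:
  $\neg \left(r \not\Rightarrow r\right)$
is always true.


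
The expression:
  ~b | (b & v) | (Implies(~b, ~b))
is always true.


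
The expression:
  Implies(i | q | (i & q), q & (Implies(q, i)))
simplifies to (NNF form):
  (i & q) | (~i & ~q)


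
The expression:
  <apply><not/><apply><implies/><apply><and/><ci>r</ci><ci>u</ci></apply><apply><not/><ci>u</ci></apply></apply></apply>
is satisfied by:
  {r: True, u: True}


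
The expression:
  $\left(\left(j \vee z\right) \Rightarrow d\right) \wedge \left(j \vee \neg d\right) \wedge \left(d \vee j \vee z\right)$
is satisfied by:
  {j: True, d: True}


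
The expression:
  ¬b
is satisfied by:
  {b: False}


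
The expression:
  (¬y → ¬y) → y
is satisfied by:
  {y: True}


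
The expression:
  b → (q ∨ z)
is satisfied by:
  {q: True, z: True, b: False}
  {q: True, z: False, b: False}
  {z: True, q: False, b: False}
  {q: False, z: False, b: False}
  {b: True, q: True, z: True}
  {b: True, q: True, z: False}
  {b: True, z: True, q: False}


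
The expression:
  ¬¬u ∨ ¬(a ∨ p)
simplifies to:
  u ∨ (¬a ∧ ¬p)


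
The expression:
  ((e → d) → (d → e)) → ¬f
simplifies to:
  (d ∧ ¬e) ∨ ¬f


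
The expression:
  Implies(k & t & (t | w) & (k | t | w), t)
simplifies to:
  True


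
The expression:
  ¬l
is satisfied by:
  {l: False}


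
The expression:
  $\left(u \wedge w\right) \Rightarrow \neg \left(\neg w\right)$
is always true.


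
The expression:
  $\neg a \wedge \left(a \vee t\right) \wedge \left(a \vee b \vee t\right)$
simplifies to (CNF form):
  $t \wedge \neg a$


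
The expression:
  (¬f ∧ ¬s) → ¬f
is always true.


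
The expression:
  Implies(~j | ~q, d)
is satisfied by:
  {d: True, j: True, q: True}
  {d: True, j: True, q: False}
  {d: True, q: True, j: False}
  {d: True, q: False, j: False}
  {j: True, q: True, d: False}


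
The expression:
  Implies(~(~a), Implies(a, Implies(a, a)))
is always true.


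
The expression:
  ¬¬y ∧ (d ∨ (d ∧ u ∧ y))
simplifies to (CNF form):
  d ∧ y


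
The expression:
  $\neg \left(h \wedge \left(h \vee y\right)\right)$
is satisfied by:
  {h: False}


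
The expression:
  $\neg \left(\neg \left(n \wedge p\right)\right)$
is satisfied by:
  {p: True, n: True}


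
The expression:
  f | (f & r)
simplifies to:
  f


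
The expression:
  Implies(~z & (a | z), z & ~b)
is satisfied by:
  {z: True, a: False}
  {a: False, z: False}
  {a: True, z: True}


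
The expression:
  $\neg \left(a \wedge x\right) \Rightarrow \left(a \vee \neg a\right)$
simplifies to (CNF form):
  $\text{True}$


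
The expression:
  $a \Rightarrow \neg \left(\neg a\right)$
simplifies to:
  $\text{True}$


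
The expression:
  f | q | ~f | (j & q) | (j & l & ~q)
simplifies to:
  True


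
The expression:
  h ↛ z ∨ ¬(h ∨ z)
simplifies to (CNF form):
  ¬z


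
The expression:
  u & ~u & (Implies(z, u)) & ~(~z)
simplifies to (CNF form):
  False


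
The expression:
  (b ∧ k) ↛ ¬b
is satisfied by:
  {b: True, k: True}


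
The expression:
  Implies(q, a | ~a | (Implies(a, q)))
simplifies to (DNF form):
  True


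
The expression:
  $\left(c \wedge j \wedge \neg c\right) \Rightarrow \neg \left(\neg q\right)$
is always true.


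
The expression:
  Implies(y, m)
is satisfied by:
  {m: True, y: False}
  {y: False, m: False}
  {y: True, m: True}


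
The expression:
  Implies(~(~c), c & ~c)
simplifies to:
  ~c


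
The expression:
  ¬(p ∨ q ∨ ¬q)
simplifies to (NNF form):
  False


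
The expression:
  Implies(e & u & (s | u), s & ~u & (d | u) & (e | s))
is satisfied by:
  {u: False, e: False}
  {e: True, u: False}
  {u: True, e: False}


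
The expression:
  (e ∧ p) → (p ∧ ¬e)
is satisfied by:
  {p: False, e: False}
  {e: True, p: False}
  {p: True, e: False}


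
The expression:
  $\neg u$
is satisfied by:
  {u: False}


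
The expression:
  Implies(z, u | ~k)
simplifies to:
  u | ~k | ~z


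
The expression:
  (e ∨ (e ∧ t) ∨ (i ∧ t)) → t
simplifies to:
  t ∨ ¬e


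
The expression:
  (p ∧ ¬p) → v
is always true.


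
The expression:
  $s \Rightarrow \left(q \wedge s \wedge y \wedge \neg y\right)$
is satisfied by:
  {s: False}


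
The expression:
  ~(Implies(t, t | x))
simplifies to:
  False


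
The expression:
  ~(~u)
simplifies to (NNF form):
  u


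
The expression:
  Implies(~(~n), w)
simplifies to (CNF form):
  w | ~n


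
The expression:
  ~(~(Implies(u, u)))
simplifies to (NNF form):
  True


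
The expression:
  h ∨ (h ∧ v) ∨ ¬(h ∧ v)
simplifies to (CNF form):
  True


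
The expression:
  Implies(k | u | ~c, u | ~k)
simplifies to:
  u | ~k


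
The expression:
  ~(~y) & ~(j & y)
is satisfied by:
  {y: True, j: False}


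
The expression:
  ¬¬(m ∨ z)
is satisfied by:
  {z: True, m: True}
  {z: True, m: False}
  {m: True, z: False}


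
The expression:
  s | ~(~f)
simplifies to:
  f | s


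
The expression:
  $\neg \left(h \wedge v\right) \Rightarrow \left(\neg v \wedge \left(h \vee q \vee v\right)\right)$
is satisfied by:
  {h: True, q: True, v: False}
  {h: True, q: False, v: False}
  {h: True, v: True, q: True}
  {h: True, v: True, q: False}
  {q: True, v: False, h: False}


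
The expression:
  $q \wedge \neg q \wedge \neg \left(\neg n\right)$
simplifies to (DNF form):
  $\text{False}$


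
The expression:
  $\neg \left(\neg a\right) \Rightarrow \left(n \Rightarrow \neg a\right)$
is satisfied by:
  {n: False, a: False}
  {a: True, n: False}
  {n: True, a: False}


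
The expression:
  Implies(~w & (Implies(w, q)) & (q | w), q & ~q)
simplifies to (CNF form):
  w | ~q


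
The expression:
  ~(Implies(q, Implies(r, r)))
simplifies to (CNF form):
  False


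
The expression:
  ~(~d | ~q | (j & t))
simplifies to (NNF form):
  d & q & (~j | ~t)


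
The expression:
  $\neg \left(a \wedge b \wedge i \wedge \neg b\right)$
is always true.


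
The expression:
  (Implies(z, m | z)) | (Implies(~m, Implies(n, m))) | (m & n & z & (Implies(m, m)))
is always true.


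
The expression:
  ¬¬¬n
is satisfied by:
  {n: False}


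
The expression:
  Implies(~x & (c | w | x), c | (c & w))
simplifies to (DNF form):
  c | x | ~w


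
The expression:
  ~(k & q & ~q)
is always true.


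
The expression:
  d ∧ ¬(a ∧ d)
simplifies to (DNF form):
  d ∧ ¬a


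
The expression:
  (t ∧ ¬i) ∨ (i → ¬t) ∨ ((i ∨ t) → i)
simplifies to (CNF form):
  True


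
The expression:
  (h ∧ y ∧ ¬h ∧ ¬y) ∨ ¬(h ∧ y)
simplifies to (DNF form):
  ¬h ∨ ¬y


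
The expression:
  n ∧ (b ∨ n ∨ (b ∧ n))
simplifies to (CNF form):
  n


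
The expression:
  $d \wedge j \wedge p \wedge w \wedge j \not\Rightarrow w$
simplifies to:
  $\text{False}$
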